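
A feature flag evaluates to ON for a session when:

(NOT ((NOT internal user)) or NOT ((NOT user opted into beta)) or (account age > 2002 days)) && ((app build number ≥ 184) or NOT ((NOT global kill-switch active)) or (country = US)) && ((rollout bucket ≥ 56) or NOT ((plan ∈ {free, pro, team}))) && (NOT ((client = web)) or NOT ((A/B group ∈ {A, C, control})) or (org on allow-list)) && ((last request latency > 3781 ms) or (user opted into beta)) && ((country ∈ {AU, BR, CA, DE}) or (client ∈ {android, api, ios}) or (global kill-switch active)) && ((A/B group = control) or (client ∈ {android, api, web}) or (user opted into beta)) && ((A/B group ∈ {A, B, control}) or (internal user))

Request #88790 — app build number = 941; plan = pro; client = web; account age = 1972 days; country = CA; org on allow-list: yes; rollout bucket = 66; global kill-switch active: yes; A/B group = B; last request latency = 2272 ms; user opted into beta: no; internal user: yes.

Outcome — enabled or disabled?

Disabled

Atomic conditions:
  NOT internal user: yes → false
  NOT user opted into beta: no → true
  account age > 2002 days: 1972 > 2002 is false
  app build number ≥ 184: 941 ≥ 184 is true
  NOT global kill-switch active: yes → false
  country = US: CA == US is false
  rollout bucket ≥ 56: 66 ≥ 56 is true
  plan ∈ {free, pro, team}: pro is in the set → true
  client = web: web == web is true
  A/B group ∈ {A, C, control}: B is not in the set → false
  org on allow-list: yes → true
  last request latency > 3781 ms: 2272 > 3781 is false
  user opted into beta: no → false
  country ∈ {AU, BR, CA, DE}: CA is in the set → true
  client ∈ {android, api, ios}: web is not in the set → false
  global kill-switch active: yes → true
  A/B group = control: B == control is false
  client ∈ {android, api, web}: web is in the set → true
  A/B group ∈ {A, B, control}: B is in the set → true
  internal user: yes → true
Combine:
[1.1] NOT false = true
[1.2] NOT true = false
[1] true OR false OR false = true
[2.2] NOT false = true
[2] true OR true OR false = true
[3.2] NOT true = false
[3] true OR false = true
[4.1] NOT true = false
[4.2] NOT false = true
[4] false OR true OR true = true
[5] false OR false = false
[6] true OR false OR true = true
[7] false OR true OR false = true
[8] true OR true = true
[root] true AND true AND true AND true AND false AND true AND true AND true = false
Overall: false → disabled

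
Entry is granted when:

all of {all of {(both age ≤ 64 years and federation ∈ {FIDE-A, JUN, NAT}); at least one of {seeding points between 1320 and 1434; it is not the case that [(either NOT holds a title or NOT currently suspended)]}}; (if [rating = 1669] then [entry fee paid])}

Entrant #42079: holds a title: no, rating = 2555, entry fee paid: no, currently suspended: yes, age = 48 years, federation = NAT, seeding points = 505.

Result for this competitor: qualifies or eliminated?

Atomic conditions:
  age ≤ 64 years: 48 ≤ 64 is true
  federation ∈ {FIDE-A, JUN, NAT}: NAT is in the set → true
  seeding points between 1320 and 1434: 505 in [1320, 1434] is false
  NOT holds a title: no → true
  NOT currently suspended: yes → false
  rating = 1669: 2555 == 1669 is false
  entry fee paid: no → false
Combine:
[1.1] true AND true = true
[1.2.2.1] true OR false = true
[1.2.2] NOT true = false
[1.2] false OR false = false
[1] true AND false = false
[2] false → false (antecedent false ⇒ implication holds) = true
[root] false AND true = false
Overall: false → eliminated

Eliminated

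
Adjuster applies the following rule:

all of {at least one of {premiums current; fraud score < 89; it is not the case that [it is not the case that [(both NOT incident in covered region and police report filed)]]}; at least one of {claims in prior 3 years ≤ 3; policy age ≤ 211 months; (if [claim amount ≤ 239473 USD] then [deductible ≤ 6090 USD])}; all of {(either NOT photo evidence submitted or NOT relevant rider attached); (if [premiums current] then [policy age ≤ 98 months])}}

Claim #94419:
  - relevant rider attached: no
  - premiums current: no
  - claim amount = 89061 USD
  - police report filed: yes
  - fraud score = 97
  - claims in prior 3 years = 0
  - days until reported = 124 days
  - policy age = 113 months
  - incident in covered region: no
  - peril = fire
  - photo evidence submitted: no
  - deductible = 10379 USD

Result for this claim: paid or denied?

Atomic conditions:
  premiums current: no → false
  fraud score < 89: 97 < 89 is false
  NOT incident in covered region: no → true
  police report filed: yes → true
  claims in prior 3 years ≤ 3: 0 ≤ 3 is true
  policy age ≤ 211 months: 113 ≤ 211 is true
  claim amount ≤ 239473 USD: 89061 ≤ 239473 is true
  deductible ≤ 6090 USD: 10379 ≤ 6090 is false
  NOT photo evidence submitted: no → true
  NOT relevant rider attached: no → true
  policy age ≤ 98 months: 113 ≤ 98 is false
Combine:
[1.3.1.1] true AND true = true
[1.3.1] NOT true = false
[1.3] NOT false = true
[1] false OR false OR true = true
[2.3] true → false = false
[2] true OR true OR false = true
[3.1] true OR true = true
[3.2] false → false (antecedent false ⇒ implication holds) = true
[3] true AND true = true
[root] true AND true AND true = true
Overall: true → paid

Paid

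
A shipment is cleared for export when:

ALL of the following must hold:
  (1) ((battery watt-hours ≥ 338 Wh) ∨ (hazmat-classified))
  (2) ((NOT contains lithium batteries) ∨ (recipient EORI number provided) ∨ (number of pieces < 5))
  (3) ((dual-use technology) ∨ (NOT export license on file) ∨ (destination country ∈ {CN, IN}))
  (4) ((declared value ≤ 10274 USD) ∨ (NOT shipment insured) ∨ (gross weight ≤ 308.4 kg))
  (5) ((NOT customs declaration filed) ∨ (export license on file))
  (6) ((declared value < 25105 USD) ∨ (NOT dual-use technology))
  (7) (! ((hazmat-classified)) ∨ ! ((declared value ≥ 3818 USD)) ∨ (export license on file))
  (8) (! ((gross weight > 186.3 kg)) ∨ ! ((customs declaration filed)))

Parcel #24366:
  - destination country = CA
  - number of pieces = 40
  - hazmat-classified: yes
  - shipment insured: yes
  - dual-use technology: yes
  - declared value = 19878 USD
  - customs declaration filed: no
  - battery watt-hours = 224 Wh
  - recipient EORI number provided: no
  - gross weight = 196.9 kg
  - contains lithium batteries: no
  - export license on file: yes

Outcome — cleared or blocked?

Cleared

Atomic conditions:
  battery watt-hours ≥ 338 Wh: 224 ≥ 338 is false
  hazmat-classified: yes → true
  NOT contains lithium batteries: no → true
  recipient EORI number provided: no → false
  number of pieces < 5: 40 < 5 is false
  dual-use technology: yes → true
  NOT export license on file: yes → false
  destination country ∈ {CN, IN}: CA is not in the set → false
  declared value ≤ 10274 USD: 19878 ≤ 10274 is false
  NOT shipment insured: yes → false
  gross weight ≤ 308.4 kg: 196.9 ≤ 308.4 is true
  NOT customs declaration filed: no → true
  export license on file: yes → true
  declared value < 25105 USD: 19878 < 25105 is true
  NOT dual-use technology: yes → false
  declared value ≥ 3818 USD: 19878 ≥ 3818 is true
  gross weight > 186.3 kg: 196.9 > 186.3 is true
  customs declaration filed: no → false
Combine:
[1] false OR true = true
[2] true OR false OR false = true
[3] true OR false OR false = true
[4] false OR false OR true = true
[5] true OR true = true
[6] true OR false = true
[7.1] NOT true = false
[7.2] NOT true = false
[7] false OR false OR true = true
[8.1] NOT true = false
[8.2] NOT false = true
[8] false OR true = true
[root] true AND true AND true AND true AND true AND true AND true AND true = true
Overall: true → cleared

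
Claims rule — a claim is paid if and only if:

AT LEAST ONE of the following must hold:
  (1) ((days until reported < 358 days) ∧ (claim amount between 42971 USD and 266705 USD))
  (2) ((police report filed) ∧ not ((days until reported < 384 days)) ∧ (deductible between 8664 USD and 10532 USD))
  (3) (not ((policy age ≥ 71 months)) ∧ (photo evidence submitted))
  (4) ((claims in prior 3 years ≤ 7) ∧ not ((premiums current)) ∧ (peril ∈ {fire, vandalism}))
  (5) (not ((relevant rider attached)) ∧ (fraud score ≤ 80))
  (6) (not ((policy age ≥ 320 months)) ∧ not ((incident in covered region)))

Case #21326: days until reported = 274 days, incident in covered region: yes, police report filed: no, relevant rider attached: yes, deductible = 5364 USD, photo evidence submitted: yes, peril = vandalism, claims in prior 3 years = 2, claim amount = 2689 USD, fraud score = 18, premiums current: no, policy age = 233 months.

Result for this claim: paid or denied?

Paid

Atomic conditions:
  days until reported < 358 days: 274 < 358 is true
  claim amount between 42971 USD and 266705 USD: 2689 in [42971, 266705] is false
  police report filed: no → false
  days until reported < 384 days: 274 < 384 is true
  deductible between 8664 USD and 10532 USD: 5364 in [8664, 10532] is false
  policy age ≥ 71 months: 233 ≥ 71 is true
  photo evidence submitted: yes → true
  claims in prior 3 years ≤ 7: 2 ≤ 7 is true
  premiums current: no → false
  peril ∈ {fire, vandalism}: vandalism is in the set → true
  relevant rider attached: yes → true
  fraud score ≤ 80: 18 ≤ 80 is true
  policy age ≥ 320 months: 233 ≥ 320 is false
  incident in covered region: yes → true
Combine:
[1] true AND false = false
[2.2] NOT true = false
[2] false AND false AND false = false
[3.1] NOT true = false
[3] false AND true = false
[4.2] NOT false = true
[4] true AND true AND true = true
[5.1] NOT true = false
[5] false AND true = false
[6.1] NOT false = true
[6.2] NOT true = false
[6] true AND false = false
[root] false OR false OR false OR true OR false OR false = true
Overall: true → paid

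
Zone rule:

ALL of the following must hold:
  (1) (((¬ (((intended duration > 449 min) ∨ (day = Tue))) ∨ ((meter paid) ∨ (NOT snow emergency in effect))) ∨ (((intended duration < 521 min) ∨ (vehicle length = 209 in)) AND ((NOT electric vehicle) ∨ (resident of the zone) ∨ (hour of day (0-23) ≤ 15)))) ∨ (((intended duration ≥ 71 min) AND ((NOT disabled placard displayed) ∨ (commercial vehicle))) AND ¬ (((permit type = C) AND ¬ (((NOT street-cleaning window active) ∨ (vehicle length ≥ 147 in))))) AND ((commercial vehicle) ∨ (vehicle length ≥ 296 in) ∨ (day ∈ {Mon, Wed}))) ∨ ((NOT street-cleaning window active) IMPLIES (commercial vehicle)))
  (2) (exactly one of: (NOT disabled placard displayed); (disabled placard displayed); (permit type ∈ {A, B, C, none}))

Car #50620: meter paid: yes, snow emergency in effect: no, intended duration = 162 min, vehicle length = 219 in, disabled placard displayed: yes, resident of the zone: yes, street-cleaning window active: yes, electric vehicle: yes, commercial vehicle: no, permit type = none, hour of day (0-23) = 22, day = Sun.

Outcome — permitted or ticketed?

Ticketed

Atomic conditions:
  intended duration > 449 min: 162 > 449 is false
  day = Tue: Sun == Tue is false
  meter paid: yes → true
  NOT snow emergency in effect: no → true
  intended duration < 521 min: 162 < 521 is true
  vehicle length = 209 in: 219 == 209 is false
  NOT electric vehicle: yes → false
  resident of the zone: yes → true
  hour of day (0-23) ≤ 15: 22 ≤ 15 is false
  intended duration ≥ 71 min: 162 ≥ 71 is true
  NOT disabled placard displayed: yes → false
  commercial vehicle: no → false
  permit type = C: none == C is false
  NOT street-cleaning window active: yes → false
  vehicle length ≥ 147 in: 219 ≥ 147 is true
  vehicle length ≥ 296 in: 219 ≥ 296 is false
  day ∈ {Mon, Wed}: Sun is not in the set → false
  disabled placard displayed: yes → true
  permit type ∈ {A, B, C, none}: none is in the set → true
Combine:
[1.1.1.1.1] false OR false = false
[1.1.1.1] NOT false = true
[1.1.1.2] true OR true = true
[1.1.1] true OR true = true
[1.1.2.1] true OR false = true
[1.1.2.2] false OR true OR false = true
[1.1.2] true AND true = true
[1.1] true OR true = true
[1.2.1.2] false OR false = false
[1.2.1] true AND false = false
[1.2.2.1.2.1] false OR true = true
[1.2.2.1.2] NOT true = false
[1.2.2.1] false AND false = false
[1.2.2] NOT false = true
[1.2.3] false OR false OR false = false
[1.2] false AND true AND false = false
[1.3] false → false (antecedent false ⇒ implication holds) = true
[1] true OR false OR true = true
[2] exactly-one(false, true, true) = false
[root] true AND false = false
Overall: false → ticketed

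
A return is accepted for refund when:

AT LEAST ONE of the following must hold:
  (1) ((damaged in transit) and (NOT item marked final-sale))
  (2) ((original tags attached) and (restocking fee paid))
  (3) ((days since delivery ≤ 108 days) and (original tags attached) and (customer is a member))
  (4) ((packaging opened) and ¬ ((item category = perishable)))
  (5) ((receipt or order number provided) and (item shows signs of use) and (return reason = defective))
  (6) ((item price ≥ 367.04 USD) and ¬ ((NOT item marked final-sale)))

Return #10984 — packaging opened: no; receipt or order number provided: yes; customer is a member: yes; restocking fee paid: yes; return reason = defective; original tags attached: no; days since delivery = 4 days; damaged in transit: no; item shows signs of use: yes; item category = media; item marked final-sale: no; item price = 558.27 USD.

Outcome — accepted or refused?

Accepted

Atomic conditions:
  damaged in transit: no → false
  NOT item marked final-sale: no → true
  original tags attached: no → false
  restocking fee paid: yes → true
  days since delivery ≤ 108 days: 4 ≤ 108 is true
  customer is a member: yes → true
  packaging opened: no → false
  item category = perishable: media == perishable is false
  receipt or order number provided: yes → true
  item shows signs of use: yes → true
  return reason = defective: defective == defective is true
  item price ≥ 367.04 USD: 558.27 ≥ 367.04 is true
Combine:
[1] false AND true = false
[2] false AND true = false
[3] true AND false AND true = false
[4.2] NOT false = true
[4] false AND true = false
[5] true AND true AND true = true
[6.2] NOT true = false
[6] true AND false = false
[root] false OR false OR false OR false OR true OR false = true
Overall: true → accepted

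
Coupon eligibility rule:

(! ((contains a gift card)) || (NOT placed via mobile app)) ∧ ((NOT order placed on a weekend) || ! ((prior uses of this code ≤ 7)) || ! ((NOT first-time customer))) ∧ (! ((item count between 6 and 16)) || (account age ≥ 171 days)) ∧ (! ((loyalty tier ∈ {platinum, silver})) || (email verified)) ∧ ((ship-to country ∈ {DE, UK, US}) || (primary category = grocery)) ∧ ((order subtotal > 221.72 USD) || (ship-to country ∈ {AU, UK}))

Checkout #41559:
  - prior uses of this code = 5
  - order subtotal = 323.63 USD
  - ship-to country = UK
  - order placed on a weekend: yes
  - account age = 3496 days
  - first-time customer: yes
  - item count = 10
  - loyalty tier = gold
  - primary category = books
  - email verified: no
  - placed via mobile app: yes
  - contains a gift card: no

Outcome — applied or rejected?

Atomic conditions:
  contains a gift card: no → false
  NOT placed via mobile app: yes → false
  NOT order placed on a weekend: yes → false
  prior uses of this code ≤ 7: 5 ≤ 7 is true
  NOT first-time customer: yes → false
  item count between 6 and 16: 10 in [6, 16] is true
  account age ≥ 171 days: 3496 ≥ 171 is true
  loyalty tier ∈ {platinum, silver}: gold is not in the set → false
  email verified: no → false
  ship-to country ∈ {DE, UK, US}: UK is in the set → true
  primary category = grocery: books == grocery is false
  order subtotal > 221.72 USD: 323.63 > 221.72 is true
  ship-to country ∈ {AU, UK}: UK is in the set → true
Combine:
[1.1] NOT false = true
[1] true OR false = true
[2.2] NOT true = false
[2.3] NOT false = true
[2] false OR false OR true = true
[3.1] NOT true = false
[3] false OR true = true
[4.1] NOT false = true
[4] true OR false = true
[5] true OR false = true
[6] true OR true = true
[root] true AND true AND true AND true AND true AND true = true
Overall: true → applied

Applied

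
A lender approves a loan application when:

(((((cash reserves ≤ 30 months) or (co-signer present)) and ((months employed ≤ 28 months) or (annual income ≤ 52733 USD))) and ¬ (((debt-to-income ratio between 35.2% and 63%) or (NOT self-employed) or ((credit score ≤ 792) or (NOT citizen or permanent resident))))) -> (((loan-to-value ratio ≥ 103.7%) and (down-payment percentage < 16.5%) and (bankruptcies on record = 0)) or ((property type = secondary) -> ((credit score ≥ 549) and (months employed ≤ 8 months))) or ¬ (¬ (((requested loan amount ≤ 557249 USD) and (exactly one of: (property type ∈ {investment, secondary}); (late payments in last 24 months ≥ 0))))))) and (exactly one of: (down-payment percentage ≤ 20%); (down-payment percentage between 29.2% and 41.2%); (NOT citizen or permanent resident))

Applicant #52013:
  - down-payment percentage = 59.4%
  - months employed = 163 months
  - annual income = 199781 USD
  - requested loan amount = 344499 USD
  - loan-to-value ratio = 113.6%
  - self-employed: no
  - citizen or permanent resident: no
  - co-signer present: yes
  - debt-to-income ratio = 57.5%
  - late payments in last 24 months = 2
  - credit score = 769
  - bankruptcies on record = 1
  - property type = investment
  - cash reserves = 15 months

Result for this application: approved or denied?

Approved

Atomic conditions:
  cash reserves ≤ 30 months: 15 ≤ 30 is true
  co-signer present: yes → true
  months employed ≤ 28 months: 163 ≤ 28 is false
  annual income ≤ 52733 USD: 199781 ≤ 52733 is false
  debt-to-income ratio between 35.2% and 63%: 57.5 in [35.2, 63] is true
  NOT self-employed: no → true
  credit score ≤ 792: 769 ≤ 792 is true
  NOT citizen or permanent resident: no → true
  loan-to-value ratio ≥ 103.7%: 113.6 ≥ 103.7 is true
  down-payment percentage < 16.5%: 59.4 < 16.5 is false
  bankruptcies on record = 0: 1 == 0 is false
  property type = secondary: investment == secondary is false
  credit score ≥ 549: 769 ≥ 549 is true
  months employed ≤ 8 months: 163 ≤ 8 is false
  requested loan amount ≤ 557249 USD: 344499 ≤ 557249 is true
  property type ∈ {investment, secondary}: investment is in the set → true
  late payments in last 24 months ≥ 0: 2 ≥ 0 is true
  down-payment percentage ≤ 20%: 59.4 ≤ 20 is false
  down-payment percentage between 29.2% and 41.2%: 59.4 in [29.2, 41.2] is false
Combine:
[1.1.1.1] true OR true = true
[1.1.1.2] false OR false = false
[1.1.1] true AND false = false
[1.1.2.1.3] true OR true = true
[1.1.2.1] true OR true OR true = true
[1.1.2] NOT true = false
[1.1] false AND false = false
[1.2.1] true AND false AND false = false
[1.2.2.2] true AND false = false
[1.2.2] false → false (antecedent false ⇒ implication holds) = true
[1.2.3.1.1.2] exactly-one(true, true) = false
[1.2.3.1.1] true AND false = false
[1.2.3.1] NOT false = true
[1.2.3] NOT true = false
[1.2] false OR true OR false = true
[1] false → true (antecedent false ⇒ implication holds) = true
[2] exactly-one(false, false, true) = true
[root] true AND true = true
Overall: true → approved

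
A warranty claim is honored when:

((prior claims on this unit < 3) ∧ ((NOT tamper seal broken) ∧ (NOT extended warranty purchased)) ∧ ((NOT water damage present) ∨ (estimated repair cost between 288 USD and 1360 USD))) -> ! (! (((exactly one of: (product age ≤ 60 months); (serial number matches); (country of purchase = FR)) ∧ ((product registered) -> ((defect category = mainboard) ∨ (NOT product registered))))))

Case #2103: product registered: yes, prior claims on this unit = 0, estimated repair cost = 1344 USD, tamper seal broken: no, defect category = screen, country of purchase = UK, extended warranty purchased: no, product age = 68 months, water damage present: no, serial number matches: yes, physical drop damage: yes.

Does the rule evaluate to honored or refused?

Atomic conditions:
  prior claims on this unit < 3: 0 < 3 is true
  NOT tamper seal broken: no → true
  NOT extended warranty purchased: no → true
  NOT water damage present: no → true
  estimated repair cost between 288 USD and 1360 USD: 1344 in [288, 1360] is true
  product age ≤ 60 months: 68 ≤ 60 is false
  serial number matches: yes → true
  country of purchase = FR: UK == FR is false
  product registered: yes → true
  defect category = mainboard: screen == mainboard is false
  NOT product registered: yes → false
Combine:
[1.2] true AND true = true
[1.3] true OR true = true
[1] true AND true AND true = true
[2.1.1.1] exactly-one(false, true, false) = true
[2.1.1.2.2] false OR false = false
[2.1.1.2] true → false = false
[2.1.1] true AND false = false
[2.1] NOT false = true
[2] NOT true = false
[root] true → false = false
Overall: false → refused

Refused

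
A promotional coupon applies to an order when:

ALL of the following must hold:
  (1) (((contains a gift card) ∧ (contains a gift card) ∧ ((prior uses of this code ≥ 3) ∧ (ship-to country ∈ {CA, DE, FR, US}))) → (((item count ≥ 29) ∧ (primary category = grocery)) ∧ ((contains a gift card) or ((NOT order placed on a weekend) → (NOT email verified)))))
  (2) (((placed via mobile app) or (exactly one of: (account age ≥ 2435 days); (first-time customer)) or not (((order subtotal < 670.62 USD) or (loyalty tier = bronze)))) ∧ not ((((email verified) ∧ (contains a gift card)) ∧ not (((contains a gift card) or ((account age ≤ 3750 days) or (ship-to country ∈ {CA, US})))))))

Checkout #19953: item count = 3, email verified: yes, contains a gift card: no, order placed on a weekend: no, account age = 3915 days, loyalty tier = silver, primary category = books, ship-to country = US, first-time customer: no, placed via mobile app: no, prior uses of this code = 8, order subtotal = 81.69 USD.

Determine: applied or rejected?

Applied

Atomic conditions:
  contains a gift card: no → false
  prior uses of this code ≥ 3: 8 ≥ 3 is true
  ship-to country ∈ {CA, DE, FR, US}: US is in the set → true
  item count ≥ 29: 3 ≥ 29 is false
  primary category = grocery: books == grocery is false
  NOT order placed on a weekend: no → true
  NOT email verified: yes → false
  placed via mobile app: no → false
  account age ≥ 2435 days: 3915 ≥ 2435 is true
  first-time customer: no → false
  order subtotal < 670.62 USD: 81.69 < 670.62 is true
  loyalty tier = bronze: silver == bronze is false
  email verified: yes → true
  account age ≤ 3750 days: 3915 ≤ 3750 is false
  ship-to country ∈ {CA, US}: US is in the set → true
Combine:
[1.1.3] true AND true = true
[1.1] false AND false AND true = false
[1.2.1] false AND false = false
[1.2.2.2] true → false = false
[1.2.2] false OR false = false
[1.2] false AND false = false
[1] false → false (antecedent false ⇒ implication holds) = true
[2.1.2] exactly-one(true, false) = true
[2.1.3.1] true OR false = true
[2.1.3] NOT true = false
[2.1] false OR true OR false = true
[2.2.1.1] true AND false = false
[2.2.1.2.1.2] false OR true = true
[2.2.1.2.1] false OR true = true
[2.2.1.2] NOT true = false
[2.2.1] false AND false = false
[2.2] NOT false = true
[2] true AND true = true
[root] true AND true = true
Overall: true → applied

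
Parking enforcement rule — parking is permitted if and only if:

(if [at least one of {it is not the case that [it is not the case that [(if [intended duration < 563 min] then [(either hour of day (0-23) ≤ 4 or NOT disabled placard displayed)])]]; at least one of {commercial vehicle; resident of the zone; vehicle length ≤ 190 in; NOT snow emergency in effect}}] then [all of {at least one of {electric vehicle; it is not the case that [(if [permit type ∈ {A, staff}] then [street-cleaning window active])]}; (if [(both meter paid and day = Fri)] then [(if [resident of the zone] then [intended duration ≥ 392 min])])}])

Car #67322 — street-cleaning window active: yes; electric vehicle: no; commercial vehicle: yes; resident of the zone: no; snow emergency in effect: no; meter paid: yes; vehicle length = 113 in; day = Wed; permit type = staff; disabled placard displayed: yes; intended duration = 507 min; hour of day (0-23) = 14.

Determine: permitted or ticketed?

Atomic conditions:
  intended duration < 563 min: 507 < 563 is true
  hour of day (0-23) ≤ 4: 14 ≤ 4 is false
  NOT disabled placard displayed: yes → false
  commercial vehicle: yes → true
  resident of the zone: no → false
  vehicle length ≤ 190 in: 113 ≤ 190 is true
  NOT snow emergency in effect: no → true
  electric vehicle: no → false
  permit type ∈ {A, staff}: staff is in the set → true
  street-cleaning window active: yes → true
  meter paid: yes → true
  day = Fri: Wed == Fri is false
  intended duration ≥ 392 min: 507 ≥ 392 is true
Combine:
[1.1.1.1.2] false OR false = false
[1.1.1.1] true → false = false
[1.1.1] NOT false = true
[1.1] NOT true = false
[1.2] true OR false OR true OR true = true
[1] false OR true = true
[2.1.2.1] true → true = true
[2.1.2] NOT true = false
[2.1] false OR false = false
[2.2.1] true AND false = false
[2.2.2] false → true (antecedent false ⇒ implication holds) = true
[2.2] false → true (antecedent false ⇒ implication holds) = true
[2] false AND true = false
[root] true → false = false
Overall: false → ticketed

Ticketed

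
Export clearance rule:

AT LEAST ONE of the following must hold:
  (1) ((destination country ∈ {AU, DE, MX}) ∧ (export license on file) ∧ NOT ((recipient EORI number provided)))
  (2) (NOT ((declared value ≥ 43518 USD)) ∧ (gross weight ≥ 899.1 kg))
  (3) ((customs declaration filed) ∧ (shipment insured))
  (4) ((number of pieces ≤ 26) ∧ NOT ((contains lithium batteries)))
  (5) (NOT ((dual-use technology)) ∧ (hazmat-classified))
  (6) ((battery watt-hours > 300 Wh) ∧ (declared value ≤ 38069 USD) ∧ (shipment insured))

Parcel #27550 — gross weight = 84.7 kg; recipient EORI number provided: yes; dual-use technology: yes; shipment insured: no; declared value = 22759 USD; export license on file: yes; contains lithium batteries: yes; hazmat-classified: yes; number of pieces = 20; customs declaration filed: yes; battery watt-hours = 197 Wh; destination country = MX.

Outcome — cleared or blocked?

Blocked

Atomic conditions:
  destination country ∈ {AU, DE, MX}: MX is in the set → true
  export license on file: yes → true
  recipient EORI number provided: yes → true
  declared value ≥ 43518 USD: 22759 ≥ 43518 is false
  gross weight ≥ 899.1 kg: 84.7 ≥ 899.1 is false
  customs declaration filed: yes → true
  shipment insured: no → false
  number of pieces ≤ 26: 20 ≤ 26 is true
  contains lithium batteries: yes → true
  dual-use technology: yes → true
  hazmat-classified: yes → true
  battery watt-hours > 300 Wh: 197 > 300 is false
  declared value ≤ 38069 USD: 22759 ≤ 38069 is true
Combine:
[1.3] NOT true = false
[1] true AND true AND false = false
[2.1] NOT false = true
[2] true AND false = false
[3] true AND false = false
[4.2] NOT true = false
[4] true AND false = false
[5.1] NOT true = false
[5] false AND true = false
[6] false AND true AND false = false
[root] false OR false OR false OR false OR false OR false = false
Overall: false → blocked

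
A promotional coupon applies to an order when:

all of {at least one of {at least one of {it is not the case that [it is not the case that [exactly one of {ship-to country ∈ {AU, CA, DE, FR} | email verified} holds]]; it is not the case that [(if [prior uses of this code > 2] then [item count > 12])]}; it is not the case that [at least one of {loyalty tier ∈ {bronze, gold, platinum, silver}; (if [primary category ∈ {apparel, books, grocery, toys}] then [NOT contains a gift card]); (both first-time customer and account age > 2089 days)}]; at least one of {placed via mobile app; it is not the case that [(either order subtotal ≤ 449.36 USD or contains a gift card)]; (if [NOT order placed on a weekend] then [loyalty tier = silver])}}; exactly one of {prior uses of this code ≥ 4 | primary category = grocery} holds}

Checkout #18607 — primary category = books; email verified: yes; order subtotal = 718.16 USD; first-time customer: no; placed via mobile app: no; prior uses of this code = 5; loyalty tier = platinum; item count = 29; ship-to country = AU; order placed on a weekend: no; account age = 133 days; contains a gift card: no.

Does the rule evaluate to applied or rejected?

Atomic conditions:
  ship-to country ∈ {AU, CA, DE, FR}: AU is in the set → true
  email verified: yes → true
  prior uses of this code > 2: 5 > 2 is true
  item count > 12: 29 > 12 is true
  loyalty tier ∈ {bronze, gold, platinum, silver}: platinum is in the set → true
  primary category ∈ {apparel, books, grocery, toys}: books is in the set → true
  NOT contains a gift card: no → true
  first-time customer: no → false
  account age > 2089 days: 133 > 2089 is false
  placed via mobile app: no → false
  order subtotal ≤ 449.36 USD: 718.16 ≤ 449.36 is false
  contains a gift card: no → false
  NOT order placed on a weekend: no → true
  loyalty tier = silver: platinum == silver is false
  prior uses of this code ≥ 4: 5 ≥ 4 is true
  primary category = grocery: books == grocery is false
Combine:
[1.1.1.1.1] exactly-one(true, true) = false
[1.1.1.1] NOT false = true
[1.1.1] NOT true = false
[1.1.2.1] true → true = true
[1.1.2] NOT true = false
[1.1] false OR false = false
[1.2.1.2] true → true = true
[1.2.1.3] false AND false = false
[1.2.1] true OR true OR false = true
[1.2] NOT true = false
[1.3.2.1] false OR false = false
[1.3.2] NOT false = true
[1.3.3] true → false = false
[1.3] false OR true OR false = true
[1] false OR false OR true = true
[2] exactly-one(true, false) = true
[root] true AND true = true
Overall: true → applied

Applied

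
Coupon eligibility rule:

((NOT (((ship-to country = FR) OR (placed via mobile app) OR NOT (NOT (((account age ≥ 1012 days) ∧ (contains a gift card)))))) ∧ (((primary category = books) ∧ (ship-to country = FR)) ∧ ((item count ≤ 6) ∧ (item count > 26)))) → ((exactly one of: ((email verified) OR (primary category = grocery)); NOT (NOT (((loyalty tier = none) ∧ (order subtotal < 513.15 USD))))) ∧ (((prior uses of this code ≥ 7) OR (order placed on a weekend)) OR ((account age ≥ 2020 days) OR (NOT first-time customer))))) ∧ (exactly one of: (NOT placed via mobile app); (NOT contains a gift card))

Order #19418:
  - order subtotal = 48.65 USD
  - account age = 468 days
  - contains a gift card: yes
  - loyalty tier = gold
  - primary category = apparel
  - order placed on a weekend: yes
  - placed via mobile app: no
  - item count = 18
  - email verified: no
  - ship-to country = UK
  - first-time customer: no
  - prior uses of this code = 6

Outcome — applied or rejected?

Applied

Atomic conditions:
  ship-to country = FR: UK == FR is false
  placed via mobile app: no → false
  account age ≥ 1012 days: 468 ≥ 1012 is false
  contains a gift card: yes → true
  primary category = books: apparel == books is false
  item count ≤ 6: 18 ≤ 6 is false
  item count > 26: 18 > 26 is false
  email verified: no → false
  primary category = grocery: apparel == grocery is false
  loyalty tier = none: gold == none is false
  order subtotal < 513.15 USD: 48.65 < 513.15 is true
  prior uses of this code ≥ 7: 6 ≥ 7 is false
  order placed on a weekend: yes → true
  account age ≥ 2020 days: 468 ≥ 2020 is false
  NOT first-time customer: no → true
  NOT placed via mobile app: no → true
  NOT contains a gift card: yes → false
Combine:
[1.1.1.1.3.1.1] false AND true = false
[1.1.1.1.3.1] NOT false = true
[1.1.1.1.3] NOT true = false
[1.1.1.1] false OR false OR false = false
[1.1.1] NOT false = true
[1.1.2.1] false AND false = false
[1.1.2.2] false AND false = false
[1.1.2] false AND false = false
[1.1] true AND false = false
[1.2.1.1] false OR false = false
[1.2.1.2.1.1] false AND true = false
[1.2.1.2.1] NOT false = true
[1.2.1.2] NOT true = false
[1.2.1] exactly-one(false, false) = false
[1.2.2.1] false OR true = true
[1.2.2.2] false OR true = true
[1.2.2] true OR true = true
[1.2] false AND true = false
[1] false → false (antecedent false ⇒ implication holds) = true
[2] exactly-one(true, false) = true
[root] true AND true = true
Overall: true → applied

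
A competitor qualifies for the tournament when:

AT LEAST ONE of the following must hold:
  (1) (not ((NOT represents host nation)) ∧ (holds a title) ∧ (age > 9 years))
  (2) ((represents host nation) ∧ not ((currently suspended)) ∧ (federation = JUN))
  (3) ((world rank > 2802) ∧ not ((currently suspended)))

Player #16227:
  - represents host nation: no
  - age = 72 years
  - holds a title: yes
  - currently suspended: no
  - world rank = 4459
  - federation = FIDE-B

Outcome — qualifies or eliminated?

Qualifies

Atomic conditions:
  NOT represents host nation: no → true
  holds a title: yes → true
  age > 9 years: 72 > 9 is true
  represents host nation: no → false
  currently suspended: no → false
  federation = JUN: FIDE-B == JUN is false
  world rank > 2802: 4459 > 2802 is true
Combine:
[1.1] NOT true = false
[1] false AND true AND true = false
[2.2] NOT false = true
[2] false AND true AND false = false
[3.2] NOT false = true
[3] true AND true = true
[root] false OR false OR true = true
Overall: true → qualifies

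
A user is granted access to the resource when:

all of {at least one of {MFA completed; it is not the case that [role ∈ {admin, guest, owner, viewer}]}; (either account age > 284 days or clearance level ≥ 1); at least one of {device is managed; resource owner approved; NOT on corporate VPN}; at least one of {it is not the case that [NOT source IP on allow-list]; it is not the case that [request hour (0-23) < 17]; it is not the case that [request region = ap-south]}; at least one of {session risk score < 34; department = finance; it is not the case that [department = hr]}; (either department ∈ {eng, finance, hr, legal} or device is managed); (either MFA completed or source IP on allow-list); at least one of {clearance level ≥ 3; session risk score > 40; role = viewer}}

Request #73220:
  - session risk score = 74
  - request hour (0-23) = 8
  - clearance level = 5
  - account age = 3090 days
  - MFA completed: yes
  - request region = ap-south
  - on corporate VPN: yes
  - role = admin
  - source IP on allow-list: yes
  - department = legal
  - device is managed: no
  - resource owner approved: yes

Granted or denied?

Granted

Atomic conditions:
  MFA completed: yes → true
  role ∈ {admin, guest, owner, viewer}: admin is in the set → true
  account age > 284 days: 3090 > 284 is true
  clearance level ≥ 1: 5 ≥ 1 is true
  device is managed: no → false
  resource owner approved: yes → true
  NOT on corporate VPN: yes → false
  NOT source IP on allow-list: yes → false
  request hour (0-23) < 17: 8 < 17 is true
  request region = ap-south: ap-south == ap-south is true
  session risk score < 34: 74 < 34 is false
  department = finance: legal == finance is false
  department = hr: legal == hr is false
  department ∈ {eng, finance, hr, legal}: legal is in the set → true
  source IP on allow-list: yes → true
  clearance level ≥ 3: 5 ≥ 3 is true
  session risk score > 40: 74 > 40 is true
  role = viewer: admin == viewer is false
Combine:
[1.2] NOT true = false
[1] true OR false = true
[2] true OR true = true
[3] false OR true OR false = true
[4.1] NOT false = true
[4.2] NOT true = false
[4.3] NOT true = false
[4] true OR false OR false = true
[5.3] NOT false = true
[5] false OR false OR true = true
[6] true OR false = true
[7] true OR true = true
[8] true OR true OR false = true
[root] true AND true AND true AND true AND true AND true AND true AND true = true
Overall: true → granted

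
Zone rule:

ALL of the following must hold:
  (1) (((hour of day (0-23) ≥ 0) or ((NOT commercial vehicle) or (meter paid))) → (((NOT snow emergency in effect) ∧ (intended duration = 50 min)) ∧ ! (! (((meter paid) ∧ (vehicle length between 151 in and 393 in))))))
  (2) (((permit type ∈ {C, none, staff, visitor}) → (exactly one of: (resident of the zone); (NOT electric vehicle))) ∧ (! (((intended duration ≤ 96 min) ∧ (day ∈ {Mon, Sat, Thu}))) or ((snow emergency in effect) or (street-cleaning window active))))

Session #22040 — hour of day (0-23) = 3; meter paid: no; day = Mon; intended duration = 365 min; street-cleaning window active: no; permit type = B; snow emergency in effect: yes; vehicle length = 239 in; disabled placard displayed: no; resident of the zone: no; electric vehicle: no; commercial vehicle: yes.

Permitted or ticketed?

Ticketed

Atomic conditions:
  hour of day (0-23) ≥ 0: 3 ≥ 0 is true
  NOT commercial vehicle: yes → false
  meter paid: no → false
  NOT snow emergency in effect: yes → false
  intended duration = 50 min: 365 == 50 is false
  vehicle length between 151 in and 393 in: 239 in [151, 393] is true
  permit type ∈ {C, none, staff, visitor}: B is not in the set → false
  resident of the zone: no → false
  NOT electric vehicle: no → true
  intended duration ≤ 96 min: 365 ≤ 96 is false
  day ∈ {Mon, Sat, Thu}: Mon is in the set → true
  snow emergency in effect: yes → true
  street-cleaning window active: no → false
Combine:
[1.1.2] false OR false = false
[1.1] true OR false = true
[1.2.1] false AND false = false
[1.2.2.1.1] false AND true = false
[1.2.2.1] NOT false = true
[1.2.2] NOT true = false
[1.2] false AND false = false
[1] true → false = false
[2.1.2] exactly-one(false, true) = true
[2.1] false → true (antecedent false ⇒ implication holds) = true
[2.2.1.1] false AND true = false
[2.2.1] NOT false = true
[2.2.2] true OR false = true
[2.2] true OR true = true
[2] true AND true = true
[root] false AND true = false
Overall: false → ticketed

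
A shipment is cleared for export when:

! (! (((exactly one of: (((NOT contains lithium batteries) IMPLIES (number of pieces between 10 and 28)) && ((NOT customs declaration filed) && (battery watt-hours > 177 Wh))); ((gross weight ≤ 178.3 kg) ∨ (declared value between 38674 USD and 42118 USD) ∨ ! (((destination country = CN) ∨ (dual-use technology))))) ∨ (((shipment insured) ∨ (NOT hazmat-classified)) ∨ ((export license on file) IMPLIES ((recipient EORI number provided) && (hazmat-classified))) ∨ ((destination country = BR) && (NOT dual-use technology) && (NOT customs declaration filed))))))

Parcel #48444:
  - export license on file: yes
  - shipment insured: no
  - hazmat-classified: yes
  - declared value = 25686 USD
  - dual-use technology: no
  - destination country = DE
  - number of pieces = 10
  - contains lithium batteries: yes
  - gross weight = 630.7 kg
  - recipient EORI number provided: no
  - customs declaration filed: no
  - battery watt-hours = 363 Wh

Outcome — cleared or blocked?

Atomic conditions:
  NOT contains lithium batteries: yes → false
  number of pieces between 10 and 28: 10 in [10, 28] is true
  NOT customs declaration filed: no → true
  battery watt-hours > 177 Wh: 363 > 177 is true
  gross weight ≤ 178.3 kg: 630.7 ≤ 178.3 is false
  declared value between 38674 USD and 42118 USD: 25686 in [38674, 42118] is false
  destination country = CN: DE == CN is false
  dual-use technology: no → false
  shipment insured: no → false
  NOT hazmat-classified: yes → false
  export license on file: yes → true
  recipient EORI number provided: no → false
  hazmat-classified: yes → true
  destination country = BR: DE == BR is false
  NOT dual-use technology: no → true
Combine:
[1.1.1.1.1] false → true (antecedent false ⇒ implication holds) = true
[1.1.1.1.2] true AND true = true
[1.1.1.1] true AND true = true
[1.1.1.2.3.1] false OR false = false
[1.1.1.2.3] NOT false = true
[1.1.1.2] false OR false OR true = true
[1.1.1] exactly-one(true, true) = false
[1.1.2.1] false OR false = false
[1.1.2.2.2] false AND true = false
[1.1.2.2] true → false = false
[1.1.2.3] false AND true AND true = false
[1.1.2] false OR false OR false = false
[1.1] false OR false = false
[1] NOT false = true
[root] NOT true = false
Overall: false → blocked

Blocked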